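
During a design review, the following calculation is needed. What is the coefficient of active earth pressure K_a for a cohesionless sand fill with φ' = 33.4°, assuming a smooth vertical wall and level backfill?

0.290

K_a = (1 − sin φ)/(1 + sin φ) = (1 − sin 33.4°)/(1 + sin 33.4°) = 0.2899.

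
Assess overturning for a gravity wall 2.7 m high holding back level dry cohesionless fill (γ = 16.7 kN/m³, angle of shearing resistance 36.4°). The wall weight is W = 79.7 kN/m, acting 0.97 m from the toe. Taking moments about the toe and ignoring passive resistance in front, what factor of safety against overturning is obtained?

5.53

K_a = tan²(45° − 36.4°/2) = 0.2552.
P_a = ½K_aγH² = 0.5×0.2552×16.7×2.7² = 15.53 kN/m, acting at H/3 = 0.9000 m above the base.
Overturning moment M_o = P_a × H/3 = 15.53 × 0.9000 = 13.98.
Resisting moment M_r = W × 0.97 = 79.7 × 0.97 = 77.31.
FS_overturning = M_r/M_o = 77.31/13.98 = 5.530.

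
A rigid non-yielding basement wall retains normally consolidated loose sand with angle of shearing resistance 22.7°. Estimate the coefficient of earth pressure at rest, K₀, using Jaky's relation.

0.614

K₀ = 1 − sin φ' = 1 − sin 22.7° = 0.6141.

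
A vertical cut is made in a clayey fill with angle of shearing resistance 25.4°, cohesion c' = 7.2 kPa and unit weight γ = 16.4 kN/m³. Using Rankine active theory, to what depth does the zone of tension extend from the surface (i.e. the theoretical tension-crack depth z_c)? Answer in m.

1.39 m

K_a = tan²(45° − 25.4°/2) = 0.3996; √K_a = 0.6322.
The active pressure is zero where K_a γ z = 2c√K_a, so z_c = 2c/(γ√K_a) = 2×7.2/(16.4×0.6322) = 1.389 m.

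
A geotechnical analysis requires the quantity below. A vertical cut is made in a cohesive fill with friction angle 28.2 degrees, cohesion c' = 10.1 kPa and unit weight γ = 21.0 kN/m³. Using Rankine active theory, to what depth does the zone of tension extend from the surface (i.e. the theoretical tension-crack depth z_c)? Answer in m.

K_a = tan²(45° − 28.2°/2) = 0.3582; √K_a = 0.5985.
The active pressure is zero where K_a γ z = 2c√K_a, so z_c = 2c/(γ√K_a) = 2×10.1/(21.0×0.5985) = 1.607 m.

1.61 m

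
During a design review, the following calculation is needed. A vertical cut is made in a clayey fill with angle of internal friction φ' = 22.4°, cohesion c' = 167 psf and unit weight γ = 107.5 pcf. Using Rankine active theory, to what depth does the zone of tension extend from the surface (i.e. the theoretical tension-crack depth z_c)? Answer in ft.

K_a = tan²(45° − 22.4°/2) = 0.4482; √K_a = 0.6694.
The active pressure is zero where K_a γ z = 2c√K_a, so z_c = 2c/(γ√K_a) = 2×167/(107.5×0.6694) = 4.641 ft.

4.64 ft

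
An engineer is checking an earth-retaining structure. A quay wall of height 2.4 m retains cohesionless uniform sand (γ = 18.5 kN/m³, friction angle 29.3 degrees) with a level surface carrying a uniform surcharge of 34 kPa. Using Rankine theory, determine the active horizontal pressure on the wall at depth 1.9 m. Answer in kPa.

23.7 kPa

K_a = (1 − sin φ)/(1 + sin φ) = 0.3428.
σ_v = γz + q = 18.5 × 1.9 + 34 = 69.15 kPa.
σ_h = K_a σ_v = 0.3428 × 69.15 = 23.71 kPa.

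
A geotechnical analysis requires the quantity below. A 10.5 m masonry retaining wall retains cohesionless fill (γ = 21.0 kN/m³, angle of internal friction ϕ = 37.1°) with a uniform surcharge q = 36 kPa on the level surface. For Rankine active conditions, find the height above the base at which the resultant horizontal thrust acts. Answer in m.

K_a = 0.2475.
Triangular part P₁ = ½K_aγH² = 286.5 at H/3 = 3.500 m; rectangular part P₂ = K_a q H = 93.55 at H/2 = 5.250 m.
ȳ = (P₁·3.500 + P₂·5.250)/(P₁+P₂) = 3.931 m.

3.93 m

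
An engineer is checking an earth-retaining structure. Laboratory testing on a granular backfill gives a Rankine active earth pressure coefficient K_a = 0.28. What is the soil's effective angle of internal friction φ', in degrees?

K_a = tan²(45° − φ/2) ⇒ 45° − φ/2 = arctan(√0.28) = 27.89°.
φ = 2(45° − 27.89°) = 34.23°.

34.2°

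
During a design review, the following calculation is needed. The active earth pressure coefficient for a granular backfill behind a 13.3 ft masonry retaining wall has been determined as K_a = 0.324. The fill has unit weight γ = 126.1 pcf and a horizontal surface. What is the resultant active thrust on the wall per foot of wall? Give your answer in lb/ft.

3610 lb/ft

P = ½ K_a γ H² = 0.5 × 0.324 × 126.1 × 13.3² = 3614 lb/ft.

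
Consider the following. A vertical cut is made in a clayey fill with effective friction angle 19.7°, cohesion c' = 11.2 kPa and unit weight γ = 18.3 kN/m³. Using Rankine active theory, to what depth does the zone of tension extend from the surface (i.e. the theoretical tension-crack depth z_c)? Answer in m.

1.74 m

K_a = tan²(45° − 19.7°/2) = 0.4958; √K_a = 0.7041.
The active pressure is zero where K_a γ z = 2c√K_a, so z_c = 2c/(γ√K_a) = 2×11.2/(18.3×0.7041) = 1.738 m.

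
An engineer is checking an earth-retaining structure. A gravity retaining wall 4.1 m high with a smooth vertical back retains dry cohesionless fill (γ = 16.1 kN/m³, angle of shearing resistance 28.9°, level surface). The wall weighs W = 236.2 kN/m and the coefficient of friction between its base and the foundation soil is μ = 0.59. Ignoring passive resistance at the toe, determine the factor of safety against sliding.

2.96

K_a = tan²(45° − 28.9°/2) = 0.3484.
P_a = ½K_aγH² = 0.5×0.3484×16.1×4.1² = 47.14 kN/m, acting at H/3 = 1.367 m above the base.
FS_sliding = μW / P_a = 0.59×236.2 / 47.14 = 2.956.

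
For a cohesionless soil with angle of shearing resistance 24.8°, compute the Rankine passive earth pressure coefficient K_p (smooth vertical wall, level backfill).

2.45

K_p = (1 + sin φ)/(1 − sin φ) = tan²(45° + 24.8°/2) = 2.445.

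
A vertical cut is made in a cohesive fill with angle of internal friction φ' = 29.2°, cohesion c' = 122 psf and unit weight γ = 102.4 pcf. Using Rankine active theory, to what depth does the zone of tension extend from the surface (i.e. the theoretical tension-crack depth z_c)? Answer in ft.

K_a = tan²(45° − 29.2°/2) = 0.3442; √K_a = 0.5867.
The active pressure is zero where K_a γ z = 2c√K_a, so z_c = 2c/(γ√K_a) = 2×122/(102.4×0.5867) = 4.061 ft.

4.06 ft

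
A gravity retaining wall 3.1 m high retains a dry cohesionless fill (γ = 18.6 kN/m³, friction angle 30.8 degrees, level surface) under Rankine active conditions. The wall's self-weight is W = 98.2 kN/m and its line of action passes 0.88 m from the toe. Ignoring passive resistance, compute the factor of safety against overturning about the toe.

K_a = tan²(45° − 30.8°/2) = 0.3227.
P_a = ½K_aγH² = 0.5×0.3227×18.6×3.1² = 28.84 kN/m, acting at H/3 = 1.033 m above the base.
Overturning moment M_o = P_a × H/3 = 28.84 × 1.033 = 29.80.
Resisting moment M_r = W × 0.88 = 98.2 × 0.88 = 86.42.
FS_overturning = M_r/M_o = 86.42/29.80 = 2.900.

2.90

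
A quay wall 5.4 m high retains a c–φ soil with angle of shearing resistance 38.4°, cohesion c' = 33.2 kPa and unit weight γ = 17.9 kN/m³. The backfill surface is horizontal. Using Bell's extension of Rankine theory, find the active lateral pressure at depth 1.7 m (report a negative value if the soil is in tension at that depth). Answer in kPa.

K_a = (1 − sin φ)/(1 + sin φ) = 0.2337.
σ_a = K_a γ z − 2c√K_a = 0.2337×17.9×1.7 − 2×33.2×0.4834 = -24.99 kPa.

-25.0 kPa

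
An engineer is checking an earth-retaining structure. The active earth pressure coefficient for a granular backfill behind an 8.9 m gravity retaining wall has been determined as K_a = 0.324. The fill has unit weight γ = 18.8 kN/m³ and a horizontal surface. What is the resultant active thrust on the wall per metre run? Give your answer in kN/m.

P = ½ K_a γ H² = 0.5 × 0.324 × 18.8 × 8.9² = 241.2 kN/m.

241 kN/m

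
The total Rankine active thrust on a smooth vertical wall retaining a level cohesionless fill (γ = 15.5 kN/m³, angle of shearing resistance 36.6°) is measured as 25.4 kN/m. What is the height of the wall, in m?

K_a = 0.2530. P_a = ½ K_a γ H² ⇒ H = √(2P_a/(K_a γ)).
H = √(2×25.4/(0.2530×15.5)) = 3.600 m.

3.60 m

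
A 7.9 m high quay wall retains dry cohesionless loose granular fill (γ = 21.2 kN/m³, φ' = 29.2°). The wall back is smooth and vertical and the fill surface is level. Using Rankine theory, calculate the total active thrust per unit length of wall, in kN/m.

K_a = tan²(45° − φ/2) = 0.3442.
P_a = ½ K_a γ H² = 0.5 × 0.3442 × 21.2 × 7.9² = 227.7 kN/m.

228 kN/m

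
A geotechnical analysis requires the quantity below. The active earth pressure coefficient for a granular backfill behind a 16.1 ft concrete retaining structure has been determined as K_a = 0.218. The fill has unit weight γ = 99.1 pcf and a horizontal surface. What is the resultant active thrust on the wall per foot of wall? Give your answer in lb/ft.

P = ½ K_a γ H² = 0.5 × 0.218 × 99.1 × 16.1² = 2800 lb/ft.

2800 lb/ft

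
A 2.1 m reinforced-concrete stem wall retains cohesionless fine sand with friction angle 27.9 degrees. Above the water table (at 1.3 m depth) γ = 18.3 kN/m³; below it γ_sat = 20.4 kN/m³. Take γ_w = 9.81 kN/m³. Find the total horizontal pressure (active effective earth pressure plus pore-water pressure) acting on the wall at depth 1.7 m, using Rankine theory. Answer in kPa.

14.1 kPa

K_a = (1 − sin φ)/(1 + sin φ) = 0.3625.
γ' = 20.4 − 9.81 = 10.59 kN/m³.
Effective vertical stress at 1.7 m: σ'_v = 18.3×1.3 + 10.59×0.400 = 28.03 kPa.
σ'_h = K_a σ'_v = 0.3625 × 28.03 = 10.16 kPa; u = γ_w × 0.400 = 3.924 kPa.
Total σ_h = 10.16 + 3.924 = 14.08 kPa.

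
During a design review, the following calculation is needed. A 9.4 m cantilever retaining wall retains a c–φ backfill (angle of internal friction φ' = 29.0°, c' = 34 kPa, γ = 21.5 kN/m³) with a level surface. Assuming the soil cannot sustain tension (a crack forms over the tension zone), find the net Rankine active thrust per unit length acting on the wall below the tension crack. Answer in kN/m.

60.6 kN/m

K_a = 0.3470; √K_a = 0.5890.
Tension-crack depth z_c = 2c/(γ√K_a) = 2×34/(21.5×0.5890) = 5.369 m.
σ_a at base = K_a γ H − 2c√K_a = 0.3470×21.5×9.4 − 2×34×0.5890 = 30.07 kPa.
P_a = ½ × 30.07 × (H − z_c) = 0.5×30.07×4.031 = 60.60 kN/m.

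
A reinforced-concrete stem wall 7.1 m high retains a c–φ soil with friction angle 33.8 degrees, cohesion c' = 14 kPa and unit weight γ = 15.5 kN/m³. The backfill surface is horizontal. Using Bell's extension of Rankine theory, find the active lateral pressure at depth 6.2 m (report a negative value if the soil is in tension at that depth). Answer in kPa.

K_a = (1 − sin φ)/(1 + sin φ) = 0.2851.
σ_a = K_a γ z − 2c√K_a = 0.2851×15.5×6.2 − 2×14×0.5340 = 12.45 kPa.

12.4 kPa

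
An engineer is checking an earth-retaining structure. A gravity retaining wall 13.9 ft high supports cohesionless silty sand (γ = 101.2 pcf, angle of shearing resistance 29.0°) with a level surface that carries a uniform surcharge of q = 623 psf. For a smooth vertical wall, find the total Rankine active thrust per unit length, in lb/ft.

K_a = tan²(45° − φ/2) = 0.3470.
Soil triangle: ½ K_a γ H² = 0.5×0.3470×101.2×13.9² = 3392 lb/ft.
Surcharge rectangle: K_a q H = 0.3470×623×13.9 = 3005 lb/ft.
Total = 3392 + 3005 = 6397 lb/ft.

6400 lb/ft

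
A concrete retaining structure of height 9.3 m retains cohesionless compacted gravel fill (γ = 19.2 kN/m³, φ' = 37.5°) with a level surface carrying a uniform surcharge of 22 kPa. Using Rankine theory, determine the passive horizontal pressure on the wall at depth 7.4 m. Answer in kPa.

K_p = (1 + sin φ)/(1 − sin φ) = 4.112.
σ_v = γz + q = 19.2 × 7.4 + 22 = 164.1 kPa.
σ_h = K_p σ_v = 4.112 × 164.1 = 674.7 kPa.

675 kPa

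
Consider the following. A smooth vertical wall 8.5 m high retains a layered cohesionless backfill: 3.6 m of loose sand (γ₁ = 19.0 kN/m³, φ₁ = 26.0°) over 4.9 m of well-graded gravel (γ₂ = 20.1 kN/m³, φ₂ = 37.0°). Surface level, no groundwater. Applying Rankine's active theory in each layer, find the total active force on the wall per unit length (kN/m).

K_a1 = tan²(45°−26.0°/2) = 0.3905; K_a2 = tan²(45°−37.0°/2) = 0.2486.
Layer 1: σ at base = K_a1 γ₁ h₁ = 26.71 kPa; P₁ = ½×26.71×3.6 = 48.07.
Layer 2: σ_v at top = γ₁h₁ = 68.40; σ_h top = K_a2×68.40 = 17.00; σ_h base = K_a2×(68.40+20.1×4.9) = 41.49.
P₂ = ½(17.00+41.49)×4.9 = 143.3. Total P_a = 48.07+143.3 = 191.4 kN/m.

191 kN/m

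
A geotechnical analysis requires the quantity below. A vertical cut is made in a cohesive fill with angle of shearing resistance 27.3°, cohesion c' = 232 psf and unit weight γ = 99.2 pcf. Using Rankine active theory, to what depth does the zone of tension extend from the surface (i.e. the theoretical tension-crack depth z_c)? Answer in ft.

K_a = tan²(45° − 27.3°/2) = 0.3711; √K_a = 0.6092.
The active pressure is zero where K_a γ z = 2c√K_a, so z_c = 2c/(γ√K_a) = 2×232/(99.2×0.6092) = 7.678 ft.

7.68 ft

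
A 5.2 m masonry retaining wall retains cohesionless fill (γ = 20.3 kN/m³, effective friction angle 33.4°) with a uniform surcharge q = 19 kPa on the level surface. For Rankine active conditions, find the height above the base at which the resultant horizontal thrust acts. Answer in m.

1.96 m

K_a = 0.2899.
Triangular part P₁ = ½K_aγH² = 79.57 at H/3 = 1.733 m; rectangular part P₂ = K_a q H = 28.64 at H/2 = 2.600 m.
ȳ = (P₁·1.733 + P₂·2.600)/(P₁+P₂) = 1.963 m.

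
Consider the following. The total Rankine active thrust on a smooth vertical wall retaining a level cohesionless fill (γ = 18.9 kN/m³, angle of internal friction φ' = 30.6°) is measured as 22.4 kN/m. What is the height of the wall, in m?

2.70 m

K_a = 0.3253. P_a = ½ K_a γ H² ⇒ H = √(2P_a/(K_a γ)).
H = √(2×22.4/(0.3253×18.9)) = 2.699 m.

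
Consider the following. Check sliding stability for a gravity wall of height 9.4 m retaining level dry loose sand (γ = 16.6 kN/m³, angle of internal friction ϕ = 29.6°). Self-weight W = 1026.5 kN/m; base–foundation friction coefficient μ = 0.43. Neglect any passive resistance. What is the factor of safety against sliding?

1.78

K_a = tan²(45° − 29.6°/2) = 0.3387.
P_a = ½K_aγH² = 0.5×0.3387×16.6×9.4² = 248.4 kN/m, acting at H/3 = 3.133 m above the base.
FS_sliding = μW / P_a = 0.43×1026.5 / 248.4 = 1.777.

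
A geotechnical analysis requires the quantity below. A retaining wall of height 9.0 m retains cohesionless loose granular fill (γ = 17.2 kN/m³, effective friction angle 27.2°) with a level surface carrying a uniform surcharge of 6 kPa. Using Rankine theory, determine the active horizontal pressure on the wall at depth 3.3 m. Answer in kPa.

23.4 kPa

K_a = (1 − sin φ)/(1 + sin φ) = 0.3726.
σ_v = γz + q = 17.2 × 3.3 + 6 = 62.76 kPa.
σ_h = K_a σ_v = 0.3726 × 62.76 = 23.38 kPa.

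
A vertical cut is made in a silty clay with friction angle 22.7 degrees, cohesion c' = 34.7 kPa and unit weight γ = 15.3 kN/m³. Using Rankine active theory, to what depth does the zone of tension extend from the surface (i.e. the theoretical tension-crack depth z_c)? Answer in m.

K_a = tan²(45° − 22.7°/2) = 0.4431; √K_a = 0.6657.
The active pressure is zero where K_a γ z = 2c√K_a, so z_c = 2c/(γ√K_a) = 2×34.7/(15.3×0.6657) = 6.814 m.

6.81 m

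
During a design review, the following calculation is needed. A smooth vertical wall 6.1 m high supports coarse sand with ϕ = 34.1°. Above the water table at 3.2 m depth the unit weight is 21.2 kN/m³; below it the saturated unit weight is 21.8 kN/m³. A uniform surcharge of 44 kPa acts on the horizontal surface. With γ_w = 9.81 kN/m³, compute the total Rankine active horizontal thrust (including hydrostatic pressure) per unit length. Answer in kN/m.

217 kN/m

K_a = tan²(45° − φ/2) = 0.2815.
γ' = 21.8 − 9.81 = 11.99 kN/m³. h₂ = H − d_w = 2.9 m.
σ'_h: at surface K_a·q = 12.39; at WT K_a(q+γd_w) = 31.49; at base K_a(q+γd_w+γ'h₂) = 41.27 kPa.
P₁ = ½(12.39+31.49)×3.2 = 70.20; P₂ = ½(31.49+41.27)×2.9 = 105.5; P_w = ½γ_w h₂² = 41.25.
Total = 70.20+105.5+41.25 = 217.0 kN/m.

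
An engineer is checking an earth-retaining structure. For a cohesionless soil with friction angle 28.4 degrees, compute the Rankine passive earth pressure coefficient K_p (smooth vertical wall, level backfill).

K_p = (1 + sin φ)/(1 − sin φ) = tan²(45° + 28.4°/2) = 2.814.

2.81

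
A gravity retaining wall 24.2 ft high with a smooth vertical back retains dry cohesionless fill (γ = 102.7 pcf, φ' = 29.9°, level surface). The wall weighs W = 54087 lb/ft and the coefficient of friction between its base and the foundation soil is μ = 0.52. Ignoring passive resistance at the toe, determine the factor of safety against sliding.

2.79

K_a = tan²(45° − 29.9°/2) = 0.3347.
P_a = ½K_aγH² = 0.5×0.3347×102.7×24.2² = 10060 lb/ft, acting at H/3 = 8.067 ft above the base.
FS_sliding = μW / P_a = 0.52×54087 / 10060 = 2.794.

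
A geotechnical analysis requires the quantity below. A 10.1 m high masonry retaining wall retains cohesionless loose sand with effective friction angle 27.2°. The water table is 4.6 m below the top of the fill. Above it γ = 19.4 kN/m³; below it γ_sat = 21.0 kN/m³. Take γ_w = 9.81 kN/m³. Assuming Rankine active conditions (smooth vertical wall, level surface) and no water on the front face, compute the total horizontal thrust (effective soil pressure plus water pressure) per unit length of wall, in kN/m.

K_a = tan²(45° − φ/2) = 0.3726.
γ' = 21.0 − 9.81 = 11.19 kN/m³. Depth below WT = 5.5 m.
σ'_h at WT = K_a γ d_w = 33.25 kPa; at base = 33.25 + K_a γ' × 5.5 = 56.18 kPa.
P₁ (0–4.6 m) = ½×33.25×4.6 = 76.48. P₂ (4.6–10.1 m) = ½(33.25+56.18)×5.5 = 245.9.
P_w = ½ γ_w h₂² = 0.5×9.81×5.5² = 148.4. Total = 76.48+245.9+148.4 = 470.8 kN/m.

471 kN/m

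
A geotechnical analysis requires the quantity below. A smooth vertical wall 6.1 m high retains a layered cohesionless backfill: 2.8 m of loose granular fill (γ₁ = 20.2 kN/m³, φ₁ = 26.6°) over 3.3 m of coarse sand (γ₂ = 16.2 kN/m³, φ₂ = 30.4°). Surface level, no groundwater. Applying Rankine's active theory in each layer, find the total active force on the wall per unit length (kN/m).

120 kN/m

K_a1 = tan²(45°−26.6°/2) = 0.3814; K_a2 = tan²(45°−30.4°/2) = 0.3280.
Layer 1: σ at base = K_a1 γ₁ h₁ = 21.57 kPa; P₁ = ½×21.57×2.8 = 30.20.
Layer 2: σ_v at top = γ₁h₁ = 56.56; σ_h top = K_a2×56.56 = 18.55; σ_h base = K_a2×(56.56+16.2×3.3) = 36.09.
P₂ = ½(18.55+36.09)×3.3 = 90.15. Total P_a = 30.20+90.15 = 120.4 kN/m.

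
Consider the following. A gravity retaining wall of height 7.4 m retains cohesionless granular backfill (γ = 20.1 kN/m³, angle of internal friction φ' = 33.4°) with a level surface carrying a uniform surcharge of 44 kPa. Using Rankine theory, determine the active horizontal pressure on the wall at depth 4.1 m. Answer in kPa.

K_a = (1 − sin φ)/(1 + sin φ) = 0.2899.
σ_v = γz + q = 20.1 × 4.1 + 44 = 126.4 kPa.
σ_h = K_a σ_v = 0.2899 × 126.4 = 36.65 kPa.

36.6 kPa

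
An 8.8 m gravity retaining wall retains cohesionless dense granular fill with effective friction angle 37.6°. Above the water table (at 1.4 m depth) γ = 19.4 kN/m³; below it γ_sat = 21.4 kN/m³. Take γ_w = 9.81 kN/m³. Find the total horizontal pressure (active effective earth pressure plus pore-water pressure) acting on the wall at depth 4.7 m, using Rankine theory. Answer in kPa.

K_a = (1 − sin φ)/(1 + sin φ) = 0.2421.
γ' = 21.4 − 9.81 = 11.59 kN/m³.
Effective vertical stress at 4.7 m: σ'_v = 19.4×1.4 + 11.59×3.30 = 65.41 kPa.
σ'_h = K_a σ'_v = 0.2421 × 65.41 = 15.84 kPa; u = γ_w × 3.30 = 32.37 kPa.
Total σ_h = 15.84 + 32.37 = 48.21 kPa.

48.2 kPa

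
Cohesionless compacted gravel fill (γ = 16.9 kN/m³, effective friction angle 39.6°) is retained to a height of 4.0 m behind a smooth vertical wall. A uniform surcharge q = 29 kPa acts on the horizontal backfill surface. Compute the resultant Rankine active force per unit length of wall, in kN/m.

55.6 kN/m

K_a = tan²(45° − φ/2) = 0.2214.
Soil triangle: ½ K_a γ H² = 0.5×0.2214×16.9×4.0² = 29.94 kN/m.
Surcharge rectangle: K_a q H = 0.2214×29×4.0 = 25.69 kN/m.
Total = 29.94 + 25.69 = 55.62 kN/m.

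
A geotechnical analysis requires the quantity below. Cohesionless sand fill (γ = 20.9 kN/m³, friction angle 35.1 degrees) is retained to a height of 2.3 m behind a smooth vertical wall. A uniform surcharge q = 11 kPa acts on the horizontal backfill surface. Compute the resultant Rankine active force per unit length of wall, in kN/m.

K_a = tan²(45° − φ/2) = 0.2698.
Soil triangle: ½ K_a γ H² = 0.5×0.2698×20.9×2.3² = 14.92 kN/m.
Surcharge rectangle: K_a q H = 0.2698×11×2.3 = 6.827 kN/m.
Total = 14.92 + 6.827 = 21.74 kN/m.

21.7 kN/m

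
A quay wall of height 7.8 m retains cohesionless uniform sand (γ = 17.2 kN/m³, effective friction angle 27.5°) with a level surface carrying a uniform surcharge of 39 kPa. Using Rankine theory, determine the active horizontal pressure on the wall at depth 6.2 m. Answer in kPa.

K_a = (1 − sin φ)/(1 + sin φ) = 0.3682.
σ_v = γz + q = 17.2 × 6.2 + 39 = 145.6 kPa.
σ_h = K_a σ_v = 0.3682 × 145.6 = 53.63 kPa.

53.6 kPa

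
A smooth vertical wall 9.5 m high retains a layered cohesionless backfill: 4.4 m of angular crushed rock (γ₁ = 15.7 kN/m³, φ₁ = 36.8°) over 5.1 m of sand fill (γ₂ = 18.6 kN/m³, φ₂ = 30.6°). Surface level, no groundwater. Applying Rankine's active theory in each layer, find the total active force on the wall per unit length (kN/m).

K_a1 = tan²(45°−36.8°/2) = 0.2508; K_a2 = tan²(45°−30.6°/2) = 0.3253.
Layer 1: σ at base = K_a1 γ₁ h₁ = 17.32 kPa; P₁ = ½×17.32×4.4 = 38.11.
Layer 2: σ_v at top = γ₁h₁ = 69.08; σ_h top = K_a2×69.08 = 22.47; σ_h base = K_a2×(69.08+18.6×5.1) = 53.34.
P₂ = ½(22.47+53.34)×5.1 = 193.3. Total P_a = 38.11+193.3 = 231.4 kN/m.

231 kN/m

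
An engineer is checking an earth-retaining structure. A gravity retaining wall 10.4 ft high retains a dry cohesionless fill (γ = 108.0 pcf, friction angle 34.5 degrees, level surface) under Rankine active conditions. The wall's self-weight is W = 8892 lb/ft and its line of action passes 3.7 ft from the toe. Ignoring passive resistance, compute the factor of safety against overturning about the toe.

K_a = tan²(45° − 34.5°/2) = 0.2768.
P_a = ½K_aγH² = 0.5×0.2768×108.0×10.4² = 1617 lb/ft, acting at H/3 = 3.467 ft above the base.
Overturning moment M_o = P_a × H/3 = 1617 × 3.467 = 5605.
Resisting moment M_r = W × 3.7 = 8892 × 3.7 = 32900.
FS_overturning = M_r/M_o = 32900/5605 = 5.870.

5.87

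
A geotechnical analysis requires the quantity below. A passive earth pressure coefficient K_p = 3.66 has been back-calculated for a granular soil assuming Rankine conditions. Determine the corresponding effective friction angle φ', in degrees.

K_p = (1+sin φ)/(1−sin φ) ⇒ sin φ = (K_p − 1)/(K_p + 1) = 0.5708.
φ = arcsin(0.5708) = 34.81°.

34.8°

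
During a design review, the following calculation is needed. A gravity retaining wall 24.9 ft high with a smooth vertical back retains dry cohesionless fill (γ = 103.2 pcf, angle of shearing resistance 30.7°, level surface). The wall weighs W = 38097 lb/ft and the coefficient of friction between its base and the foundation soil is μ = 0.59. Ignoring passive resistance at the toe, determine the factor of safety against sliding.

K_a = tan²(45° − 30.7°/2) = 0.3240.
P_a = ½K_aγH² = 0.5×0.3240×103.2×24.9² = 10370 lb/ft, acting at H/3 = 8.300 ft above the base.
FS_sliding = μW / P_a = 0.59×38097 / 10370 = 2.168.

2.17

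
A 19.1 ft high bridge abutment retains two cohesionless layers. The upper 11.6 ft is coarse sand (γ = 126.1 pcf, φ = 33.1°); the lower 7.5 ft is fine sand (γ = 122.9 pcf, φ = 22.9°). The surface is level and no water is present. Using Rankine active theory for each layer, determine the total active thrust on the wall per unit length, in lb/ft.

8840 lb/ft

K_a1 = tan²(45°−33.1°/2) = 0.2936; K_a2 = tan²(45°−22.9°/2) = 0.4398.
Layer 1: σ at base = K_a1 γ₁ h₁ = 429.4 psf; P₁ = ½×429.4×11.6 = 2491.
Layer 2: σ_v at top = γ₁h₁ = 1463; σ_h top = K_a2×1463 = 643.3; σ_h base = K_a2×(1463+122.9×7.5) = 1049.
P₂ = ½(643.3+1049)×7.5 = 6344. Total P_a = 2491+6344 = 8835 lb/ft.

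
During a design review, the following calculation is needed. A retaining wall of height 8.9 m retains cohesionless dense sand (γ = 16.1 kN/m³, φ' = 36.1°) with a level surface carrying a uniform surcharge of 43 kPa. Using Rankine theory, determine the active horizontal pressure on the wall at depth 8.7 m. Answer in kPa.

47.3 kPa

K_a = (1 − sin φ)/(1 + sin φ) = 0.2585.
σ_v = γz + q = 16.1 × 8.7 + 43 = 183.1 kPa.
σ_h = K_a σ_v = 0.2585 × 183.1 = 47.32 kPa.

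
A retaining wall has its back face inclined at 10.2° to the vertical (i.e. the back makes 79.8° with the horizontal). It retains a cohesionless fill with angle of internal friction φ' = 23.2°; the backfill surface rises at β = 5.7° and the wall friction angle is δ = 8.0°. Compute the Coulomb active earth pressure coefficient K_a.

0.522

K_a = sin²(α+φ) / [sin²α · sin(α−δ) · (1 + √{sin(φ+δ)sin(φ−β) / (sin(α−δ)sin(α+β))})²].
With α = 79.8°, φ = 23.2°, δ = 8.0°, β = 5.7°: K_a = 0.5222.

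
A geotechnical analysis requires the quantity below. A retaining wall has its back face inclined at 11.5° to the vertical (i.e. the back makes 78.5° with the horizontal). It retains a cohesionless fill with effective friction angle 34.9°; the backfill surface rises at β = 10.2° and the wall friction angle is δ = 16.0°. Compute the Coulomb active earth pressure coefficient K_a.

0.384

K_a = sin²(α+φ) / [sin²α · sin(α−δ) · (1 + √{sin(φ+δ)sin(φ−β) / (sin(α−δ)sin(α+β))})²].
With α = 78.5°, φ = 34.9°, δ = 16.0°, β = 10.2°: K_a = 0.3840.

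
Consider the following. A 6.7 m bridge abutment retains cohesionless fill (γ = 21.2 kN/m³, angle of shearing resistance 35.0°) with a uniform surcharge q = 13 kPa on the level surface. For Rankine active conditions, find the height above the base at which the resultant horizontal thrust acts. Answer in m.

K_a = 0.2710.
Triangular part P₁ = ½K_aγH² = 128.9 at H/3 = 2.233 m; rectangular part P₂ = K_a q H = 23.60 at H/2 = 3.350 m.
ȳ = (P₁·2.233 + P₂·3.350)/(P₁+P₂) = 2.406 m.

2.41 m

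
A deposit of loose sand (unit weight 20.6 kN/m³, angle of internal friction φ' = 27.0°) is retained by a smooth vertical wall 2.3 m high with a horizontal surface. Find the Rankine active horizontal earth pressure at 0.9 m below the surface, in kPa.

K_a = (1 − sin φ)/(1 + sin φ) = 0.3755.
σ_h = K_a γ z = 0.3755 × 20.6 × 0.9 = 6.962 kPa.

6.96 kPa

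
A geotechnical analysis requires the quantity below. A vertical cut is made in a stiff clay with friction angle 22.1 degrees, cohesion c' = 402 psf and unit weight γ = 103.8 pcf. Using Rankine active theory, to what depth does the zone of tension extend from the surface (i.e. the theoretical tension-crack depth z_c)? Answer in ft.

K_a = tan²(45° − 22.1°/2) = 0.4533; √K_a = 0.6732.
The active pressure is zero where K_a γ z = 2c√K_a, so z_c = 2c/(γ√K_a) = 2×402/(103.8×0.6732) = 11.51 ft.

11.5 ft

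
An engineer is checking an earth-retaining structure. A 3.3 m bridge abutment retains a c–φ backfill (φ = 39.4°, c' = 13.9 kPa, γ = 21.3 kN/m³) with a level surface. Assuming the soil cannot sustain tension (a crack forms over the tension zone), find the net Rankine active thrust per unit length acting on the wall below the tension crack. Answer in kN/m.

K_a = 0.2234; √K_a = 0.4727.
Tension-crack depth z_c = 2c/(γ√K_a) = 2×13.9/(21.3×0.4727) = 2.761 m.
σ_a at base = K_a γ H − 2c√K_a = 0.2234×21.3×3.3 − 2×13.9×0.4727 = 2.565 kPa.
P_a = ½ × 2.565 × (H − z_c) = 0.5×2.565×0.5389 = 0.6911 kN/m.

0.691 kN/m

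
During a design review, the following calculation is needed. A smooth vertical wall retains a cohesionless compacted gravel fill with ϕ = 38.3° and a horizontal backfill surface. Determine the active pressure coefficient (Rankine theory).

0.235

K_a = tan²(45° − φ/2) = tan²(25.85°) = 0.2347.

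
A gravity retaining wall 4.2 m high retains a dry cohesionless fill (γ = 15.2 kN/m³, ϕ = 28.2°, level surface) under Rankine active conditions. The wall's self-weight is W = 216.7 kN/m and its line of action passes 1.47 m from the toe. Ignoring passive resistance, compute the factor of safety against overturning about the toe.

K_a = tan²(45° − 28.2°/2) = 0.3582.
P_a = ½K_aγH² = 0.5×0.3582×15.2×4.2² = 48.02 kN/m, acting at H/3 = 1.400 m above the base.
Overturning moment M_o = P_a × H/3 = 48.02 × 1.400 = 67.23.
Resisting moment M_r = W × 1.47 = 216.7 × 1.47 = 318.5.
FS_overturning = M_r/M_o = 318.5/67.23 = 4.738.

4.74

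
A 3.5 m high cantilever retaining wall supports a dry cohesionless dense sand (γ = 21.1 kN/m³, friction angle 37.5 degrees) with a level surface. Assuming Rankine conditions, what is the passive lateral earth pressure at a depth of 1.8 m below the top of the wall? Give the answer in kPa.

K_p = (1 + sin φ)/(1 − sin φ) = 4.112.
σ_h = K_p γ z = 4.112 × 21.1 × 1.8 = 156.2 kPa.

156 kPa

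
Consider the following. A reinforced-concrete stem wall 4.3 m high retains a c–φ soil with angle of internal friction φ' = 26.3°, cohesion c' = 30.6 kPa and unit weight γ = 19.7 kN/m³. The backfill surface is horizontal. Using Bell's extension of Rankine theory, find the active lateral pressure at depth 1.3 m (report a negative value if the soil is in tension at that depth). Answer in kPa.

-28.1 kPa

K_a = (1 − sin φ)/(1 + sin φ) = 0.3859.
σ_a = K_a γ z − 2c√K_a = 0.3859×19.7×1.3 − 2×30.6×0.6212 = -28.14 kPa.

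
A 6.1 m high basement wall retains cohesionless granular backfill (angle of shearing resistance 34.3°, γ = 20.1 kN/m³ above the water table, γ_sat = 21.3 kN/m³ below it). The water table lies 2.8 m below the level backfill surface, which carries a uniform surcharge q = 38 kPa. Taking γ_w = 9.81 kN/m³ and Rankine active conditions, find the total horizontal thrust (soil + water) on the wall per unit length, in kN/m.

K_a = tan²(45° − φ/2) = 0.2792.
γ' = 21.3 − 9.81 = 11.49 kN/m³. h₂ = H − d_w = 3.3 m.
σ'_h: at surface K_a·q = 10.61; at WT K_a(q+γd_w) = 26.32; at base K_a(q+γd_w+γ'h₂) = 36.90 kPa.
P₁ = ½(10.61+26.32)×2.8 = 51.70; P₂ = ½(26.32+36.90)×3.3 = 104.3; P_w = ½γ_w h₂² = 53.42.
Total = 51.70+104.3+53.42 = 209.4 kN/m.

209 kN/m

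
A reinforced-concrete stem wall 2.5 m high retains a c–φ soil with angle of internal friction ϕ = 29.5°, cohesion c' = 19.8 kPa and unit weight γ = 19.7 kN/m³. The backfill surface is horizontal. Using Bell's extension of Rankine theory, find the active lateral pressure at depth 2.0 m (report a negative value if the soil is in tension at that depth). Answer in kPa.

-9.69 kPa

K_a = (1 − sin φ)/(1 + sin φ) = 0.3401.
σ_a = K_a γ z − 2c√K_a = 0.3401×19.7×2.0 − 2×19.8×0.5832 = -9.694 kPa.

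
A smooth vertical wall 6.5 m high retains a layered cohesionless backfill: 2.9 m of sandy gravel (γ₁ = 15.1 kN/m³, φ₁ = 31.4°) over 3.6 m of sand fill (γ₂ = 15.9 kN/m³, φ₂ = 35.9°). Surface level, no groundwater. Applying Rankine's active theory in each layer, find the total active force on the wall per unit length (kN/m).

88.0 kN/m

K_a1 = tan²(45°−31.4°/2) = 0.3149; K_a2 = tan²(45°−35.9°/2) = 0.2607.
Layer 1: σ at base = K_a1 γ₁ h₁ = 13.79 kPa; P₁ = ½×13.79×2.9 = 20.00.
Layer 2: σ_v at top = γ₁h₁ = 43.79; σ_h top = K_a2×43.79 = 11.42; σ_h base = K_a2×(43.79+15.9×3.6) = 26.34.
P₂ = ½(11.42+26.34)×3.6 = 67.97. Total P_a = 20.00+67.97 = 87.96 kN/m.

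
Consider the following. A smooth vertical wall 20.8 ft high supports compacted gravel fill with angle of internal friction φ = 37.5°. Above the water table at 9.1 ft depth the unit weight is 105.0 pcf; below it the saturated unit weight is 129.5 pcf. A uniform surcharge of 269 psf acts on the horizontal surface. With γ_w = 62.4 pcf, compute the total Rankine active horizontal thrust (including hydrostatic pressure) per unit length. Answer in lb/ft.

K_a = tan²(45° − φ/2) = 0.2432.
γ' = 129.5 − 62.4 = 67.10 pcf. h₂ = H − d_w = 11.7 ft.
σ'_h: at surface K_a·q = 65.42; at WT K_a(q+γd_w) = 297.8; at base K_a(q+γd_w+γ'h₂) = 488.7 psf.
P₁ = ½(65.42+297.8)×9.1 = 1653; P₂ = ½(297.8+488.7)×11.7 = 4601; P_w = ½γ_w h₂² = 4271.
Total = 1653+4601+4271 = 10520 lb/ft.

10500 lb/ft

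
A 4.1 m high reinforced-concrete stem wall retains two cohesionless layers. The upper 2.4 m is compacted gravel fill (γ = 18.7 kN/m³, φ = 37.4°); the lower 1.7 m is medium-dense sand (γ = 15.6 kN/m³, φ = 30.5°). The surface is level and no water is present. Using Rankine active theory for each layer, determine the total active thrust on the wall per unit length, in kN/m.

K_a1 = tan²(45°−37.4°/2) = 0.2443; K_a2 = tan²(45°−30.5°/2) = 0.3267.
Layer 1: σ at base = K_a1 γ₁ h₁ = 10.96 kPa; P₁ = ½×10.96×2.4 = 13.16.
Layer 2: σ_v at top = γ₁h₁ = 44.88; σ_h top = K_a2×44.88 = 14.66; σ_h base = K_a2×(44.88+15.6×1.7) = 23.32.
P₂ = ½(14.66+23.32)×1.7 = 32.29. Total P_a = 13.16+32.29 = 45.44 kN/m.

45.4 kN/m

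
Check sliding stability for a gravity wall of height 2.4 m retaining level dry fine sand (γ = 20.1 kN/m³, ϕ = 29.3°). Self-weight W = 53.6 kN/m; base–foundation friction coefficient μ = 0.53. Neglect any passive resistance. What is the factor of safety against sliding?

K_a = tan²(45° − 29.3°/2) = 0.3428.
P_a = ½K_aγH² = 0.5×0.3428×20.1×2.4² = 19.85 kN/m, acting at H/3 = 0.8000 m above the base.
FS_sliding = μW / P_a = 0.53×53.6 / 19.85 = 1.431.

1.43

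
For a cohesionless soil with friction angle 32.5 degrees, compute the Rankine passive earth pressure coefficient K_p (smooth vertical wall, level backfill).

3.32

K_p = (1 + sin φ)/(1 − sin φ) = tan²(45° + 32.5°/2) = 3.322.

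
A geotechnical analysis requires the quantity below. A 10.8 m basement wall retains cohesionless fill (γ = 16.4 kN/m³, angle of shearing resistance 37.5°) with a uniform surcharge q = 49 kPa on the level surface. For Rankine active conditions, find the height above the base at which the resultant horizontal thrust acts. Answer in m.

4.24 m

K_a = 0.2432.
Triangular part P₁ = ½K_aγH² = 232.6 at H/3 = 3.600 m; rectangular part P₂ = K_a q H = 128.7 at H/2 = 5.400 m.
ȳ = (P₁·3.600 + P₂·5.400)/(P₁+P₂) = 4.241 m.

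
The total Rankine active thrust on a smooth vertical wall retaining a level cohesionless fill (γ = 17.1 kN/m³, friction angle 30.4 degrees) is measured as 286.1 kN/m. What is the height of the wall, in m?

10.1 m

K_a = 0.3280. P_a = ½ K_a γ H² ⇒ H = √(2P_a/(K_a γ)).
H = √(2×286.1/(0.3280×17.1)) = 10.10 m.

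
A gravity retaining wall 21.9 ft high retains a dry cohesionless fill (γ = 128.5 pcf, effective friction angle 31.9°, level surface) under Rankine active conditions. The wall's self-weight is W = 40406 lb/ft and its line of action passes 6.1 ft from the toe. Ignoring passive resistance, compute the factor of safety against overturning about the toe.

3.55

K_a = tan²(45° − 31.9°/2) = 0.3085.
P_a = ½K_aγH² = 0.5×0.3085×128.5×21.9² = 9507 lb/ft, acting at H/3 = 7.300 ft above the base.
Overturning moment M_o = P_a × H/3 = 9507 × 7.300 = 69400.
Resisting moment M_r = W × 6.1 = 40406 × 6.1 = 246500.
FS_overturning = M_r/M_o = 246500/69400 = 3.551.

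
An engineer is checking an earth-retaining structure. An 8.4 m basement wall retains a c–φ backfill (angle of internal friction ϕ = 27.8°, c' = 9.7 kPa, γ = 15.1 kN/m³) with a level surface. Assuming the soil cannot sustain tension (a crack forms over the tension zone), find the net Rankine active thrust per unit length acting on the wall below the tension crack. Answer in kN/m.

108 kN/m

K_a = 0.3639; √K_a = 0.6032.
Tension-crack depth z_c = 2c/(γ√K_a) = 2×9.7/(15.1×0.6032) = 2.130 m.
σ_a at base = K_a γ H − 2c√K_a = 0.3639×15.1×8.4 − 2×9.7×0.6032 = 34.45 kPa.
P_a = ½ × 34.45 × (H − z_c) = 0.5×34.45×6.270 = 108.0 kN/m.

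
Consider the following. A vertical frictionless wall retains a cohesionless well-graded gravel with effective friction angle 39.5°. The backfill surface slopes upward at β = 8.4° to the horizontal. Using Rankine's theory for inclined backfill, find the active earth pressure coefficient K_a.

K_a = cos β · (cos β − √(cos²β − cos²φ)) / (cos β + √(cos²β − cos²φ)).
cos β = 0.9893, cos φ = 0.7716, √(cos²β − cos²φ) = 0.6191.
K_a = 0.9893 × (0.9893 − 0.6191)/(0.9893 + 0.6191) = 0.2277.

0.228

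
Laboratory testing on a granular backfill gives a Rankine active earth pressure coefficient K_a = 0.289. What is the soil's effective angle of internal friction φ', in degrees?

K_a = tan²(45° − φ/2) ⇒ 45° − φ/2 = arctan(√0.289) = 28.26°.
φ = 2(45° − 28.26°) = 33.48°.

33.5°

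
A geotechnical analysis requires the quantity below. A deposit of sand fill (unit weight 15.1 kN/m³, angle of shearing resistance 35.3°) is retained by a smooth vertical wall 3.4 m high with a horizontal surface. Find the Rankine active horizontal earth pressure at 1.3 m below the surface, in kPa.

K_a = (1 − sin φ)/(1 + sin φ) = 0.2675.
σ_h = K_a γ z = 0.2675 × 15.1 × 1.3 = 5.252 kPa.

5.25 kPa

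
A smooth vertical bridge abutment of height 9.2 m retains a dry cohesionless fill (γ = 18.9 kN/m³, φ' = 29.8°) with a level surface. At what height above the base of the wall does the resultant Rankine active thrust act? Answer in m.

3.07 m

K_a = 0.3360.
The pressure distribution is triangular, so the resultant acts at H/3 above the base = 9.2/3 = 3.067 m.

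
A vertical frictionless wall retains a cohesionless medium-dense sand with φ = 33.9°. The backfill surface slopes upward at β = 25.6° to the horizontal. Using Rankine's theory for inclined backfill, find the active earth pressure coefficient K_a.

0.395

K_a = cos β · (cos β − √(cos²β − cos²φ)) / (cos β + √(cos²β − cos²φ)).
cos β = 0.9018, cos φ = 0.8300, √(cos²β − cos²φ) = 0.3527.
K_a = 0.9018 × (0.9018 − 0.3527)/(0.9018 + 0.3527) = 0.3948.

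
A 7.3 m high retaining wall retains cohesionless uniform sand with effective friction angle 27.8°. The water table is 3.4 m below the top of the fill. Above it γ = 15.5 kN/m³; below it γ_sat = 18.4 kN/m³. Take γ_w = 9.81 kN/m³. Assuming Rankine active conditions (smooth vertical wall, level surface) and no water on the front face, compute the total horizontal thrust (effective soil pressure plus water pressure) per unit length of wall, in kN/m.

206 kN/m

K_a = tan²(45° − φ/2) = 0.3639.
γ' = 18.4 − 9.81 = 8.590 kN/m³. Depth below WT = 3.9 m.
σ'_h at WT = K_a γ d_w = 19.18 kPa; at base = 19.18 + K_a γ' × 3.9 = 31.37 kPa.
P₁ (0–3.4 m) = ½×19.18×3.4 = 32.60. P₂ (3.4–7.3 m) = ½(19.18+31.37)×3.9 = 98.56.
P_w = ½ γ_w h₂² = 0.5×9.81×3.9² = 74.61. Total = 32.60+98.56+74.61 = 205.8 kN/m.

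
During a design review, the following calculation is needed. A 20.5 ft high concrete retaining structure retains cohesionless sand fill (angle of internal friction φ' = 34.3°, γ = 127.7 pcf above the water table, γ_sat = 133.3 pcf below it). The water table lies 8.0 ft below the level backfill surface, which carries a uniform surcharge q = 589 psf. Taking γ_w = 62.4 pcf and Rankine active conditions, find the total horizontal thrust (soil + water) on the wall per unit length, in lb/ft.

14500 lb/ft

K_a = tan²(45° − φ/2) = 0.2792.
γ' = 133.3 − 62.4 = 70.90 pcf. h₂ = H − d_w = 12.5 ft.
σ'_h: at surface K_a·q = 164.4; at WT K_a(q+γd_w) = 449.6; at base K_a(q+γd_w+γ'h₂) = 697.0 psf.
P₁ = ½(164.4+449.6)×8.0 = 2456; P₂ = ½(449.6+697.0)×12.5 = 7166; P_w = ½γ_w h₂² = 4875.
Total = 2456+7166+4875 = 14500 lb/ft.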